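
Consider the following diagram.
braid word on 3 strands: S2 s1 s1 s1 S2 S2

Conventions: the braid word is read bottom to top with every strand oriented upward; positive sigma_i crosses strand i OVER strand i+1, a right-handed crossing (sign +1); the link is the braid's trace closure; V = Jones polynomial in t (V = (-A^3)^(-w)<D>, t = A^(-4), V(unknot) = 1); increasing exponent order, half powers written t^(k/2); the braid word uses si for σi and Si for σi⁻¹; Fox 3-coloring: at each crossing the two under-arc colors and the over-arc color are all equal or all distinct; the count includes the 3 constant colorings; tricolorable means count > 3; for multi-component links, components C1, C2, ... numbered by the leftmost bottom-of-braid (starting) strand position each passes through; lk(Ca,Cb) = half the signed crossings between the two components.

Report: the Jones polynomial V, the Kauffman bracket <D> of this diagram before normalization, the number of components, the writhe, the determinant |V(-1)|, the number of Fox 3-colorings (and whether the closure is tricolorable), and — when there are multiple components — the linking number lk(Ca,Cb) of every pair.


V(t) = -t^-3 + t^-2 - t^-1 + 3 - t + t^2 - t^3
bracket: -A^-12 + A^-8 - A^-4 + 3 - A^4 + A^8 - A^12, w = 0
1 component, writhe 0, over 6 crossings
det 9, colorings 27 of 3^6 — tricolorable
observation: w = 0 (over 6 crossings) is diagram-only; (-A^3)^(0) removes it from V


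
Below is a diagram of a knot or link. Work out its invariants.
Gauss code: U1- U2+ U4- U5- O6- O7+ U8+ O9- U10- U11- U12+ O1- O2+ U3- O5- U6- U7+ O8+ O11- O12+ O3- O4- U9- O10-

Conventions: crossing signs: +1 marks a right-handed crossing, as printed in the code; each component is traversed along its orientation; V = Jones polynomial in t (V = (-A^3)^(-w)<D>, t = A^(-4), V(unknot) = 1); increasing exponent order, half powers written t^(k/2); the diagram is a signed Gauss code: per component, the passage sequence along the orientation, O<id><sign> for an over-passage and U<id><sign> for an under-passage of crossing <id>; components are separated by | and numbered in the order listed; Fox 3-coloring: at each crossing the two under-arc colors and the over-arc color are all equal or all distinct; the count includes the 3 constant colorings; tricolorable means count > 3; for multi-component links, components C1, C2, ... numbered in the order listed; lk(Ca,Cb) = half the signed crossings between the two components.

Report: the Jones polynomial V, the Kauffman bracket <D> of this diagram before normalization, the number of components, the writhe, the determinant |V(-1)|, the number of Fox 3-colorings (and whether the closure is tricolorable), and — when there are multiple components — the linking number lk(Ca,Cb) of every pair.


Jones polynomial: V(t) = -t^-4 + t^-3 + t^-1
<D> = A^-8 + 1 - A^4; writhe -4
components 1, writhe -4 (12 crossings)
3-colorings: 9 of 3^12, det 3 — tricolorable
note: V spans 3 powers of t: at least 3 crossings in any diagram


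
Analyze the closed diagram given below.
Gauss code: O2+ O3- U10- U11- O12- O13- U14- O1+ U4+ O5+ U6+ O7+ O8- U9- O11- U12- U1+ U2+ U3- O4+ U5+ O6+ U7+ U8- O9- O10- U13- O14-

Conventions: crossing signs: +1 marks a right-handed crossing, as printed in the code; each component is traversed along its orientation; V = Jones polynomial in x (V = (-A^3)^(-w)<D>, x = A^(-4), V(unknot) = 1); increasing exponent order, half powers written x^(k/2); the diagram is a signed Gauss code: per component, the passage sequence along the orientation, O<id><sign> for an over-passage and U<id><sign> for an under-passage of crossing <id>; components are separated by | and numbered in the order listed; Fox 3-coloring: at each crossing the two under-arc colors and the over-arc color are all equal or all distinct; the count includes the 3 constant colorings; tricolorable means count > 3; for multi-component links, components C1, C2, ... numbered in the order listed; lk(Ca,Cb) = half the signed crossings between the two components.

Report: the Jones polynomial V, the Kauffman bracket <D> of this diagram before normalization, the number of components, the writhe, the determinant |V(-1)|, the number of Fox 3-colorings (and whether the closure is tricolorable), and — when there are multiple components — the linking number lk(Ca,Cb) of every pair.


V(x) = -x^-5 + x^-4 - x^-3 + 2x^-2 - x^-1 + 2 - x
bracket: -A^-10 + 2A^-6 - A^-2 + 2A^2 - A^6 + A^10 - A^14, w = -2
1 component, writhe -2, over 14 crossings
det 9, colorings 9 of 3^14 — tricolorable
observation: the span of V is 6, forcing >= 6 crossings in any diagram


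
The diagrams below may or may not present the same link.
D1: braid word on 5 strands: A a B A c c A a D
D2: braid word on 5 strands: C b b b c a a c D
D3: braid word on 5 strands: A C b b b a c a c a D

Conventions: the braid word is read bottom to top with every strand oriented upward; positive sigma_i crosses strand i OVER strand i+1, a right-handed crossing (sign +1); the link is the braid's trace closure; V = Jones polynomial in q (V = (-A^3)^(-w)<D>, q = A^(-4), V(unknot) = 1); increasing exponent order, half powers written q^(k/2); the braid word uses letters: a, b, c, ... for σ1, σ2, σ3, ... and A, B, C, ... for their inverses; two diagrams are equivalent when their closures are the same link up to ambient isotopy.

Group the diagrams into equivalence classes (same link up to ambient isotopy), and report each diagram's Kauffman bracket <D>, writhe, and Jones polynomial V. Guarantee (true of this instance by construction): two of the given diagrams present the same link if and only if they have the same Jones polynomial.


grouping into links: {D1} | {D2, D3}
V(D1) = -q^(1/2) - q^(5/2)  (w -1, c 9, <D> = A^-13 + A^-5)
D2 (bracket -A^-11 + A^-7 - A^-3 + 2A + A^9; 9 crossings at w = +5): V = -q^(3/2) - 2q^(7/2) + q^(9/2) - q^(11/2) + q^(13/2)
D3 (bracket -A^-11 + A^-7 - A^-3 + 2A + A^9; 11 crossings at w = +5): V = -q^(3/2) - 2q^(7/2) + q^(9/2) - q^(11/2) + q^(13/2)
why: 2 values of V(q) split the 3 diagrams


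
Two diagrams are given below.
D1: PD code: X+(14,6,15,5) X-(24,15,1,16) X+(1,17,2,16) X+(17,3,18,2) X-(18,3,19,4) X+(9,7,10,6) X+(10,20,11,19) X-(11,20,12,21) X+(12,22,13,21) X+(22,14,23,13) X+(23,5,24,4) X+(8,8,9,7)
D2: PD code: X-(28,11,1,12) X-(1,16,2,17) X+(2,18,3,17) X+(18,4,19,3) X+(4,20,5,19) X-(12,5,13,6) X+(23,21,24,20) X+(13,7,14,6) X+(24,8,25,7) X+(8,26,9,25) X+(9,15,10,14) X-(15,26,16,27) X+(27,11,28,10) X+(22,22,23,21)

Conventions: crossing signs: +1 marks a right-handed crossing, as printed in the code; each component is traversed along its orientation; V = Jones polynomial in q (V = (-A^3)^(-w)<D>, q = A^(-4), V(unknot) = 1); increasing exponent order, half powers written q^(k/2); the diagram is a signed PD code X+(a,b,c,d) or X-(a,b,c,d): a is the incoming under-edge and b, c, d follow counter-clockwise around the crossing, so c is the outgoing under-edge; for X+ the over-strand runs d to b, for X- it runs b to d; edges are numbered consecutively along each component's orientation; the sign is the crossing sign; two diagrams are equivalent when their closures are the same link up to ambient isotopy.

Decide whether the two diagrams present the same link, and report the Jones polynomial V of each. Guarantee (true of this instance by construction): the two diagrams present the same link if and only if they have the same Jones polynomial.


equivalent: yes
D1 (bracket -A^2 + A^6 + A^14; 12 crossings at w = +6): V = q + q^3 - q^4
V(D2) = q + q^3 - q^4  (w +6, c 14, <D> = -A^2 + A^6 + A^14)
key observation: Reidemeister moves carry D1 (12 crossings) to D2 (14)


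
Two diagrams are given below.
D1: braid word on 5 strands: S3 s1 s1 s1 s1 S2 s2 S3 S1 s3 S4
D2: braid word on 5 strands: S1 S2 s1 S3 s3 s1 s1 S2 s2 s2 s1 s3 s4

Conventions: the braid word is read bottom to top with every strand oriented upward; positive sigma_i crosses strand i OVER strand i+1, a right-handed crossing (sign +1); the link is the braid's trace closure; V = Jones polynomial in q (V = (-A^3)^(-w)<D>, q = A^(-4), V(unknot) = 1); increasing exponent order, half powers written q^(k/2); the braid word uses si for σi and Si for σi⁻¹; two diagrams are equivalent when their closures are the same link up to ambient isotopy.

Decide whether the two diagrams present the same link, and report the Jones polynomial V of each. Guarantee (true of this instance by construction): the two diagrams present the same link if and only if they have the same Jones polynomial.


equivalent: yes
D1 (bracket -A^-15 + A^-7 + A^-3 + A; 11 crossings at w = +1): V = -q^(1/2) - q^(3/2) - q^(5/2) + q^(9/2)
D2 (bracket -A^-3 + A^5 + A^9 + A^13; 13 crossings at w = +5): V = -q^(1/2) - q^(3/2) - q^(5/2) + q^(9/2)
key observation: from 11 to 13 crossings by R-moves: one link, two diagrams


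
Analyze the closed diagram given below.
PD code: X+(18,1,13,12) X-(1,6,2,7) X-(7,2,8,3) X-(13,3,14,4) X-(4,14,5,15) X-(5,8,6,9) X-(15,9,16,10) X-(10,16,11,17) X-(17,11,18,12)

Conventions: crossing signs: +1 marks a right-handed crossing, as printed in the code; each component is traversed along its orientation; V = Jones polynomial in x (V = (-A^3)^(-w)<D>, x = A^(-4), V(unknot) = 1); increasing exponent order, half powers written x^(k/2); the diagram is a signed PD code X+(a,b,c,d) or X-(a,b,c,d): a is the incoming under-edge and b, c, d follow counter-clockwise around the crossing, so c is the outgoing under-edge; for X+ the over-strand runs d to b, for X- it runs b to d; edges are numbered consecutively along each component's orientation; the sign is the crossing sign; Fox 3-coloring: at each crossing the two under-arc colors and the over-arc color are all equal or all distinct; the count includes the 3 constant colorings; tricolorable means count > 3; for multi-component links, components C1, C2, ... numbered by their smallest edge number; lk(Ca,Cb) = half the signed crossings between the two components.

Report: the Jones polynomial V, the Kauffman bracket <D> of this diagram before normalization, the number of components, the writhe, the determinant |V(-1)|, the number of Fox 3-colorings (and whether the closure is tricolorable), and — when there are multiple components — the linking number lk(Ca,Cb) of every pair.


V(x) = x^(-15/2) - x^(-13/2) - x^(-9/2) - x^(-5/2)
bracket: A^-11 + A^-3 + A^5 - A^9, w = -7
2 components, writhe -7, over 9 crossings
lk(C1,C2) = -2
det 4, colorings 3 of 3^9 — not tricolorable
observation: span 5 respects span(V) <= c + mu - 1 = 10 for this 2-component diagram


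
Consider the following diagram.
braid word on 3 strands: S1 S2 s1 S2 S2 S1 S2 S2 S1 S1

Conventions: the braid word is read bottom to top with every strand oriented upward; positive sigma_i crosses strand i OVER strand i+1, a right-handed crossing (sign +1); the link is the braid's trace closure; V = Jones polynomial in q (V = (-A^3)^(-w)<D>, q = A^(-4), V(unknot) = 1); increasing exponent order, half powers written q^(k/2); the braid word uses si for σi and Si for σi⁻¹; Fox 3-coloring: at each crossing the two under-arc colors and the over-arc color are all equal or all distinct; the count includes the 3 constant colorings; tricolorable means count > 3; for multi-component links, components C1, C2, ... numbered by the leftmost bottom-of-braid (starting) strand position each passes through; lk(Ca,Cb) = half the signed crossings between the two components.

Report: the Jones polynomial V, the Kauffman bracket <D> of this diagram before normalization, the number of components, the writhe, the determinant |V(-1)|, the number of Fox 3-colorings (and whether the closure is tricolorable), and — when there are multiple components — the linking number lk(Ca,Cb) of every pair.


Jones polynomial: V(q) = -q^-8 + q^-5 + q^-3
<D> = A^-12 + A^-4 - A^8; writhe -8
components 1, writhe -8 (10 crossings)
3-colorings: 9 of 3^10, det 3 — tricolorable
note: w = -8 shifts under R1 moves; the (-A^3)^(8) factor cancels that in V


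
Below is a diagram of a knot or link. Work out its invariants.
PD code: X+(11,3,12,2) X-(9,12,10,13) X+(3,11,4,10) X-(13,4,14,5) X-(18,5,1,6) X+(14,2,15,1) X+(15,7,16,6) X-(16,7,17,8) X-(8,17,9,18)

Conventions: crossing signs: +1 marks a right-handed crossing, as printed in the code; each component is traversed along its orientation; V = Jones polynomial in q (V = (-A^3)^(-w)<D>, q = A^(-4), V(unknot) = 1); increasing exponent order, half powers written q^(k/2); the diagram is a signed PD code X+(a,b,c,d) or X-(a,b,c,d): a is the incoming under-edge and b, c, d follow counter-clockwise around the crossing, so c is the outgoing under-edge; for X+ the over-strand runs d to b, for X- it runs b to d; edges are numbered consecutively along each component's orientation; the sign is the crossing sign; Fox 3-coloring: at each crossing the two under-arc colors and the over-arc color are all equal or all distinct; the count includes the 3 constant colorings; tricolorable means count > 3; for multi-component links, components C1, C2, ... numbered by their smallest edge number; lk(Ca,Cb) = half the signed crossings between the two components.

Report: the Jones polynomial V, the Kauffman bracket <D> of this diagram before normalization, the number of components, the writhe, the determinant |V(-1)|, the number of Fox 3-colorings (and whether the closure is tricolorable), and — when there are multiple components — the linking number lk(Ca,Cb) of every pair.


Jones polynomial: V(q) = q^-4 - q^-3 + q^-2 - 2q^-1 + 2 - q + q^2
<D> = -A^-11 + A^-7 - 2A^-3 + 2A - A^5 + A^9 - A^13; writhe -1
components 1, writhe -1 (9 crossings)
3-colorings: 9 of 3^9, det 9 — tricolorable
note: V spans 6 powers of q: at least 6 crossings in any diagram


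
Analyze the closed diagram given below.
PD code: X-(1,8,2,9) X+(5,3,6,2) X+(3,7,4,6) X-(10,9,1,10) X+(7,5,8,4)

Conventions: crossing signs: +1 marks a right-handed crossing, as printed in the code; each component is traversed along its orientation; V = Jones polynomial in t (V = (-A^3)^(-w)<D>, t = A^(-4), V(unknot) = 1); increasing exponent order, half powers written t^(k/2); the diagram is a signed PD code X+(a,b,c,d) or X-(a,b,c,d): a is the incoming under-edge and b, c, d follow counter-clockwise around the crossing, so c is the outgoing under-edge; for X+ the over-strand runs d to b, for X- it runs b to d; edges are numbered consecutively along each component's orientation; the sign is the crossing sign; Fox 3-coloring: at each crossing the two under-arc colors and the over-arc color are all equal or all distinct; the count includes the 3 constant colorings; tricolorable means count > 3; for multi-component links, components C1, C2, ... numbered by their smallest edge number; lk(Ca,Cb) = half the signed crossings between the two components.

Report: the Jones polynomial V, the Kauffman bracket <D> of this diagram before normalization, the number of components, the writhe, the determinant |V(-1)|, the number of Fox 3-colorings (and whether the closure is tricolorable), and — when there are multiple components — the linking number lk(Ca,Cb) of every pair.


V = t + t^3 - t^4
<D> = A^-13 - A^-9 - A^-1 (w = +1)
1 component over 5 crossings, w = +1
9 Fox colorings among 3^5, |V(-1)| = 3: tricolorable
why: det 3 = |V(-1)|; divisible by 3, so tricolorable


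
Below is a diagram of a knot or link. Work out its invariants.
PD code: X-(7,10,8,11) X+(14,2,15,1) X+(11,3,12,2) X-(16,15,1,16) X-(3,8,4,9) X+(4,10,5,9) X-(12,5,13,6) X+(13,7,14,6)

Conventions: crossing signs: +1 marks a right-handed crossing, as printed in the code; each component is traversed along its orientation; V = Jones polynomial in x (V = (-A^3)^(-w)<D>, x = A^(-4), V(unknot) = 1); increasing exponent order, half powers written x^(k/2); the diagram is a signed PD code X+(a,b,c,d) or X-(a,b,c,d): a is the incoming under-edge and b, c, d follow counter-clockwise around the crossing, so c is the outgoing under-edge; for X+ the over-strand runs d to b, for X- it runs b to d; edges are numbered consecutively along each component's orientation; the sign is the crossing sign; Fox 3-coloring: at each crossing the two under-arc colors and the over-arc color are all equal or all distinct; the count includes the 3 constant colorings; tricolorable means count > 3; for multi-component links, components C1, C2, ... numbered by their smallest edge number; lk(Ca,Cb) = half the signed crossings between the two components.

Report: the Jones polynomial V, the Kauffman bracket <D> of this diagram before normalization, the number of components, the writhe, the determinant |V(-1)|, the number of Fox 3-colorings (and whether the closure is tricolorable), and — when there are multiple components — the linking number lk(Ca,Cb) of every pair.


Jones polynomial: V(x) = 1
<D> = 1; writhe 0
components 1, writhe 0 (8 crossings)
3-colorings: 3 of 3^8, det 1 — not tricolorable
note: w = 0 (over 8 crossings) is diagram-only; (-A^3)^(0) removes it from V


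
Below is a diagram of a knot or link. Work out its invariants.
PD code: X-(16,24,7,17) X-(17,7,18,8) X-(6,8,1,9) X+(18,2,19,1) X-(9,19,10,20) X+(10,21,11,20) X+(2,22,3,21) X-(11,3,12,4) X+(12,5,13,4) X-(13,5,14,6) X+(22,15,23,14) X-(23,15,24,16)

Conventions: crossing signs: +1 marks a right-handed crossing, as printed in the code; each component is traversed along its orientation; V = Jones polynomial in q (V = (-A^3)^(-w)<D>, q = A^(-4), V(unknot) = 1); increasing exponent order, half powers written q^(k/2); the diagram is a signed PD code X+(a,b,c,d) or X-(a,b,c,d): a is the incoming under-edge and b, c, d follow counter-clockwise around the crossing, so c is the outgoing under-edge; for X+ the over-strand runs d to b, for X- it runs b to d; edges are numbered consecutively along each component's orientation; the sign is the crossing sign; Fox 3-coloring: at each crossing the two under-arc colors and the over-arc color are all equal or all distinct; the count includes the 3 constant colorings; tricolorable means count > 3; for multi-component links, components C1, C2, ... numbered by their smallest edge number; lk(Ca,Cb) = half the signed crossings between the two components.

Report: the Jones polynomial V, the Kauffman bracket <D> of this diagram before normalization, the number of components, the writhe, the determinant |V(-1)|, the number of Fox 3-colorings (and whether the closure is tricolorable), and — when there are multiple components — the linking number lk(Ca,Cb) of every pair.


Jones polynomial: V(q) = q^-4 + q^-2 + 2
<D> = 2A^-6 + A^2 + A^10; writhe -2
components 3, writhe -2 (12 crossings)
linking number lk(C1,C2) = -1
lk(C1,C3): +1
lk(C2,C3) = -1
3-colorings: 3 of 3^12, det 4 — not tricolorable
note: summing lk over 3 pairs gives -1


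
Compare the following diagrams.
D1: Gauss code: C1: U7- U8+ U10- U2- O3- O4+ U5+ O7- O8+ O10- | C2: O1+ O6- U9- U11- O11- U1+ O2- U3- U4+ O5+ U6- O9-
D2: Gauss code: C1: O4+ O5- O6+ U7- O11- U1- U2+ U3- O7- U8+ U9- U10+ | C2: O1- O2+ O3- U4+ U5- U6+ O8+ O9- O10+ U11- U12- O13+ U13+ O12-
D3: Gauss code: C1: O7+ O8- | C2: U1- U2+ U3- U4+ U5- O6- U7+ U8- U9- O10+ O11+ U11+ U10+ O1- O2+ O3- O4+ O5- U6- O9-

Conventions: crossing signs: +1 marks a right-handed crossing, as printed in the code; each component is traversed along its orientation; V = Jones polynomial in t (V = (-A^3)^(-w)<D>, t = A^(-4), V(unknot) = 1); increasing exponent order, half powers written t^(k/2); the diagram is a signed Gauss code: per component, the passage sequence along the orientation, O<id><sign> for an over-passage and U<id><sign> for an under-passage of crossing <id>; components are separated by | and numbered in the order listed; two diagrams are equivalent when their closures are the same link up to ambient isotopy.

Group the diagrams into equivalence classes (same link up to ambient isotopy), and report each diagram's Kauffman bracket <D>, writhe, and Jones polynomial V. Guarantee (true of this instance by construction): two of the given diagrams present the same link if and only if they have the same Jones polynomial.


classes: {D1} | {D2} | {D3}
V(D1) = -t^(-1/2) - t^(1/2)  [11 crossings, <D> = A^-11 + A^-7, w = -3]
V(D2) = t^(-7/2) - 2t^(-5/2) + t^(-3/2) - 2t^(-1/2) + t^(1/2) - t^(3/2)  [13 crossings, <D> = A^-9 - A^-5 + 2A^-1 - A^3 + 2A^7 - A^11, w = -1]
V(D3) = t^(-9/2) - t^(-5/2) - t^(-3/2) - t^(-1/2)  (w -1, c 11, <D> = A^-1 + A^3 + A^7 - A^15)
insight: 3 classes among 3 diagrams; unequal V(t) rules out equality


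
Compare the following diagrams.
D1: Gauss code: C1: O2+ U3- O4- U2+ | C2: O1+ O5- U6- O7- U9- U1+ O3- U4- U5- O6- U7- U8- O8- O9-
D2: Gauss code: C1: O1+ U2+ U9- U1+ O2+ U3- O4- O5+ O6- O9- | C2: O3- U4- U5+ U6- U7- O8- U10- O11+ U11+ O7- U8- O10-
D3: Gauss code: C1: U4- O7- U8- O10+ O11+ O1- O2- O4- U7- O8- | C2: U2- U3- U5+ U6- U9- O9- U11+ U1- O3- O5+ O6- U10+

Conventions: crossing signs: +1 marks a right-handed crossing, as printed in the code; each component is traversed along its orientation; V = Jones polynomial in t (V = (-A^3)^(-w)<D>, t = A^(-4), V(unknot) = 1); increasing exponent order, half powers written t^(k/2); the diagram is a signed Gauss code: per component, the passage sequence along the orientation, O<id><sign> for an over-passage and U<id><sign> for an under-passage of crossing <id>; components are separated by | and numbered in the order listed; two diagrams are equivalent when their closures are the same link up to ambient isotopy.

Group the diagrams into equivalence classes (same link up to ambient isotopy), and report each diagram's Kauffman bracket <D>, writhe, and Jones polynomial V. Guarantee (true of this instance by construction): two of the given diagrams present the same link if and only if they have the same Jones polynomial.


grouping into links: {D1, D2} | {D3}
V(D1) = t^(-13/2) - t^(-11/2) + t^(-9/2) - 2t^(-7/2) - t^(-3/2)  (w -5, c 9, <D> = A^-9 + 2A^-1 - A^3 + A^7 - A^11)
V(D2) = t^(-13/2) - t^(-11/2) + t^(-9/2) - 2t^(-7/2) - t^(-3/2)  [11 crossings, <D> = A^-3 + 2A^5 - A^9 + A^13 - A^17, w = -3]
D3 (bracket A^-13 + A^-9 + A^-5 - A^3; 11 crossings at w = -5): V = t^(-9/2) - t^(-5/2) - t^(-3/2) - t^(-1/2)
why: comparing 3 Jones polynomials yields 2 groups


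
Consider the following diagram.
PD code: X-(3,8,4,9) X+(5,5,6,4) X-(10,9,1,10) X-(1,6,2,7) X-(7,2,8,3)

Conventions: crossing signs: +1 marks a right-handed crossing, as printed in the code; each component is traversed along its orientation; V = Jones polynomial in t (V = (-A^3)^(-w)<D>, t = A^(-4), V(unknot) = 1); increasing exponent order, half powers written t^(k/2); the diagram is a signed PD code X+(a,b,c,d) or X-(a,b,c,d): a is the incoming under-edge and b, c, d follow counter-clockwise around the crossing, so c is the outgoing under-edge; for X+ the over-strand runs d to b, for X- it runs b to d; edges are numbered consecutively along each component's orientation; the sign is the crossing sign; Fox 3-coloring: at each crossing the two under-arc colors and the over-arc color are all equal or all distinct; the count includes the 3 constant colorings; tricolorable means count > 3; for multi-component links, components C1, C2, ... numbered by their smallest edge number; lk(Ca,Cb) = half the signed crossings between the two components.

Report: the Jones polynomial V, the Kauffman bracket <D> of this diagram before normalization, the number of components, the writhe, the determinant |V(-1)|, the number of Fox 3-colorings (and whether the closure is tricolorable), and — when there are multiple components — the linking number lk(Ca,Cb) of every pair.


V = -t^-4 + t^-3 + t^-1
<D> = -A^-5 - A^3 + A^7 (w = -3)
1 component over 5 crossings, w = -3
9 Fox colorings among 3^5, |V(-1)| = 3: tricolorable
why: |V(-1)| = 3: so tricolorable, since 3 divides 3


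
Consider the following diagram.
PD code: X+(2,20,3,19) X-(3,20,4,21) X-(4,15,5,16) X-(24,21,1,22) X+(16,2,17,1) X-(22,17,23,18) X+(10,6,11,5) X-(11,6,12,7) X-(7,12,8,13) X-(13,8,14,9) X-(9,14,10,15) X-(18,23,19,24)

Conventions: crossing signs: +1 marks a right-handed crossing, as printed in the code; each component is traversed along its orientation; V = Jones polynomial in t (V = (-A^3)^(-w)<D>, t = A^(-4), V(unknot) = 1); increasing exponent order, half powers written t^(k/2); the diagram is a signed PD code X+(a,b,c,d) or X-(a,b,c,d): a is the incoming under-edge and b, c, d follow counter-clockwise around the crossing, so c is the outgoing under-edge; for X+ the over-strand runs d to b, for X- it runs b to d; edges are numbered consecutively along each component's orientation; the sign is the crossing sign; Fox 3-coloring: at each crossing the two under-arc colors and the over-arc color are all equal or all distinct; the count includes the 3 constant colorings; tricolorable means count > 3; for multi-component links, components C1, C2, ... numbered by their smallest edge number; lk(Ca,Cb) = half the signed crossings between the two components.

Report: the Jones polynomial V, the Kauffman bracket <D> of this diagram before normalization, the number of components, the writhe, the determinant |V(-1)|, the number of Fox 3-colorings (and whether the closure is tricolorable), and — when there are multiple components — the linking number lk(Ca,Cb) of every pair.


Jones polynomial: V(t) = t^-8 - 2t^-7 + t^-6 - 2t^-5 + 2t^-4 + t^-2
<D> = A^-10 + 2A^-2 - 2A^2 + A^6 - 2A^10 + A^14; writhe -6
components 1, writhe -6 (12 crossings)
3-colorings: 27 of 3^12, det 9 — tricolorable
note: det 9 = |V(-1)|; divisible by 3, so tricolorable


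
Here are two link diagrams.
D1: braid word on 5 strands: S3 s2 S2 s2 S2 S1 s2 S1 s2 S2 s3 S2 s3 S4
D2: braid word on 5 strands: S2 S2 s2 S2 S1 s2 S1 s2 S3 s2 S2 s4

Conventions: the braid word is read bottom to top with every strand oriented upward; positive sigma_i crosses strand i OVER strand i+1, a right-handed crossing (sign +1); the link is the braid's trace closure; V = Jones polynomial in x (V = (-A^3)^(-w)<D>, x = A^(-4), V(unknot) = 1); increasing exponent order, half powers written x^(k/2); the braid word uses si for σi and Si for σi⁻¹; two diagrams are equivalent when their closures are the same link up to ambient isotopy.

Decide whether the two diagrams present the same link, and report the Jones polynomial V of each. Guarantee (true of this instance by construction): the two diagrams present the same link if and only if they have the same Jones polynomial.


equivalent: yes
D1 (bracket A^-6; 14 crossings at w = -2): V = 1
V(D2) = 1  [12 crossings, <D> = A^-6, w = -2]
observation: one V(x) for all 2 diagrams — one class (guaranteed)


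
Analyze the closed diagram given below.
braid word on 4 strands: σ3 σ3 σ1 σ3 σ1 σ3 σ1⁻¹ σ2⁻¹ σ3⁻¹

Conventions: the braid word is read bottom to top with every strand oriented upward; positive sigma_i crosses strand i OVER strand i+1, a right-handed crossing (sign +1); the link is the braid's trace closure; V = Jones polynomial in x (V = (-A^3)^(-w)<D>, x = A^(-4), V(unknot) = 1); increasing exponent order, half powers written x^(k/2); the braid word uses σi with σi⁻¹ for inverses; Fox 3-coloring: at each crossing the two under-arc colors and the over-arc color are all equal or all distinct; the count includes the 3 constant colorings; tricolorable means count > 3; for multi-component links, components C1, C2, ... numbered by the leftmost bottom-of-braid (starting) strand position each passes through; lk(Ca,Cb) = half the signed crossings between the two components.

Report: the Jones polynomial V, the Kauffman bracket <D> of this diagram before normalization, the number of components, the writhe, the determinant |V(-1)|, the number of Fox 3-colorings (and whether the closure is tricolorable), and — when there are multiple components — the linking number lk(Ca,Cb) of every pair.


V(x) = x + x^3 - x^4
bracket: A^-7 - A^-3 - A^5, w = +3
1 component, writhe +3, over 9 crossings
det 3, colorings 9 of 3^9 — tricolorable
observation: V spans 3 powers of x: at least 3 crossings in any diagram


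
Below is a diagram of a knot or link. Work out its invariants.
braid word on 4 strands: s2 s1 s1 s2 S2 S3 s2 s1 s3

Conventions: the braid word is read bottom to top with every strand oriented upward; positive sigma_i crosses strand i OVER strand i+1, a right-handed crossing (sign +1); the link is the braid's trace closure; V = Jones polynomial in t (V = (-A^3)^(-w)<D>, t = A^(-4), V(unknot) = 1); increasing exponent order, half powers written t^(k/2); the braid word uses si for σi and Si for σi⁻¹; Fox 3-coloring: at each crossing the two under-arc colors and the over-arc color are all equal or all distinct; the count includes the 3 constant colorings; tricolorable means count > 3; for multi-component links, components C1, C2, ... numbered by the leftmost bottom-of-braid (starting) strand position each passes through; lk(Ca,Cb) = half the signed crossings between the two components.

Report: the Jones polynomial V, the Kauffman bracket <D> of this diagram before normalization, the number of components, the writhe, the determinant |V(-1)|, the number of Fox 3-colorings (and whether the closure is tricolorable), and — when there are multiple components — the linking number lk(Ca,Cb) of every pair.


V(t) = t + t^3 - t^4
bracket: A^-1 - A^3 - A^11, w = +5
1 component, writhe +5, over 9 crossings
det 3, colorings 9 of 3^9 — tricolorable
observation: V spans 3 powers of t: at least 3 crossings in any diagram


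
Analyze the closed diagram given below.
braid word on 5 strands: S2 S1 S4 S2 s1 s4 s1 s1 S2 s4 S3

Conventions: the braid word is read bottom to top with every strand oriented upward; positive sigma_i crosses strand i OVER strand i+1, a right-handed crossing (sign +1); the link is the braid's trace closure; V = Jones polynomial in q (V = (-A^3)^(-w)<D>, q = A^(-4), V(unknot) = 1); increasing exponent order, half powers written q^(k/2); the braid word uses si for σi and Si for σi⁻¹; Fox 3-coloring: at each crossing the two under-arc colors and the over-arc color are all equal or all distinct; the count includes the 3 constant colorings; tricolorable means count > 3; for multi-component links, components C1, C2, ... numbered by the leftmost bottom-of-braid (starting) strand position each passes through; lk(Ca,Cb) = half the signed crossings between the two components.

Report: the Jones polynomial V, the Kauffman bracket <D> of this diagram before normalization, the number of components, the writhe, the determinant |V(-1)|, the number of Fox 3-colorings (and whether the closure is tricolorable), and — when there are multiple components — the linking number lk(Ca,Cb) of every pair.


V(q) = -q^(-1/2) - q^(1/2)
bracket: A^-5 + A^-1, w = -1
2 components, writhe -1, over 11 crossings
lk(C1,C2) = 0
det 0, colorings 9 of 3^11 — tricolorable
observation: the 1 component pair carries total linking 0


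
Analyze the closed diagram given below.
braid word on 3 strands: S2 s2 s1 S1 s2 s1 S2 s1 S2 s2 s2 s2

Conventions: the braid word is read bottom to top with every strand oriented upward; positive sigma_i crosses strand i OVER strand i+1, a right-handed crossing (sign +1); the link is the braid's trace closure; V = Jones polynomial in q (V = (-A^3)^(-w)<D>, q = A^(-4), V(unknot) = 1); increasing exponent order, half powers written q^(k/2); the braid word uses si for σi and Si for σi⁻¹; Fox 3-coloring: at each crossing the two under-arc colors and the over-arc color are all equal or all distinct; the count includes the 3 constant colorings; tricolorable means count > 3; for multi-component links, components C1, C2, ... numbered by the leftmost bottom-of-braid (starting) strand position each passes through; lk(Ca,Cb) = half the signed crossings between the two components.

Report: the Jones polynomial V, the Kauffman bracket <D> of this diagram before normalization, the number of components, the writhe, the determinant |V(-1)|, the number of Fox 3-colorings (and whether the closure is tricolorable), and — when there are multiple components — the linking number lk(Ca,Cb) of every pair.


V = q - q^2 + 2q^3 - q^4 + q^5 - q^6
<D> = -A^-12 + A^-8 - A^-4 + 2 - A^4 + A^8 (w = +4)
1 component over 12 crossings, w = +4
3 Fox colorings among 3^12, |V(-1)| = 7: not tricolorable
why: free reduction leaves σ2 σ1 σ2⁻¹ σ1 σ2 σ2 of the original 12 letters


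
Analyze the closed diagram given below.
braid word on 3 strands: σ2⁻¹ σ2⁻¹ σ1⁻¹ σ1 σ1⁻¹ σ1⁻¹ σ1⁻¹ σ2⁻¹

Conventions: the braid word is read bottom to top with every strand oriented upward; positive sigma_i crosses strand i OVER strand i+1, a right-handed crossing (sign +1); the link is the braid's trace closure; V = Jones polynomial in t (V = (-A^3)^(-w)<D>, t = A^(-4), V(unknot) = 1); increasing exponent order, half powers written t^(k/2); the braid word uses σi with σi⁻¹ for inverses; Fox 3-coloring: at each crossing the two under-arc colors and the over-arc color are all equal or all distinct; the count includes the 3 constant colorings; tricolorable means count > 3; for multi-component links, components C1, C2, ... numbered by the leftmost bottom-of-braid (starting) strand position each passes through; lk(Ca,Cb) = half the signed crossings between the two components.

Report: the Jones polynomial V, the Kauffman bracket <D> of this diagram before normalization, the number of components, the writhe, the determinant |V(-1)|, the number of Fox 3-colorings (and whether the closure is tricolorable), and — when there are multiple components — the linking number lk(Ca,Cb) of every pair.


V(t) = t^-8 - 2t^-7 + t^-6 - 2t^-5 + 2t^-4 + t^-2
bracket: A^-10 + 2A^-2 - 2A^2 + A^6 - 2A^10 + A^14, w = -6
1 component, writhe -6, over 8 crossings
det 9, colorings 27 of 3^8 — tricolorable
observation: the span of V is 6, forcing >= 6 crossings in any diagram


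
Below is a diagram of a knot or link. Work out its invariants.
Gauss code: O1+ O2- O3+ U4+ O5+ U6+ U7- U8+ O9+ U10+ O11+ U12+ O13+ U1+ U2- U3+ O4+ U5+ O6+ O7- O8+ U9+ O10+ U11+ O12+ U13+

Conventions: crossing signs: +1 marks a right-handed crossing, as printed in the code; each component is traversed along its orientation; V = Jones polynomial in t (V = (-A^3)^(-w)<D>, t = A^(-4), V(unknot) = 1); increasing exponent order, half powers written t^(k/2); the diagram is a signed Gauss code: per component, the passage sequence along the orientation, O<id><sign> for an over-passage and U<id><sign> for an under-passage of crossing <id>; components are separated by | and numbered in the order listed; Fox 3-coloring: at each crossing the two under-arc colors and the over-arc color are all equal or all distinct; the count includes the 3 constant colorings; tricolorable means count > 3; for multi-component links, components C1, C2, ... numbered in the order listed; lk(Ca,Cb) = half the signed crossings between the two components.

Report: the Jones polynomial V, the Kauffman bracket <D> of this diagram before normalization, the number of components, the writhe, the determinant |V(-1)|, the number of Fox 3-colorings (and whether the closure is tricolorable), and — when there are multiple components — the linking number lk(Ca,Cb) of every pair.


V = t^4 + t^6 - t^7 + t^8 - t^9 + t^10 - t^11 + t^12 - t^13
<D> = A^-25 - A^-21 + A^-17 - A^-13 + A^-9 - A^-5 + A^-1 - A^3 - A^11 (w = +9)
1 component over 13 crossings, w = +9
9 Fox colorings among 3^13, |V(-1)| = 9: tricolorable
why: V spans 9 powers of t: at least 9 crossings in any diagram


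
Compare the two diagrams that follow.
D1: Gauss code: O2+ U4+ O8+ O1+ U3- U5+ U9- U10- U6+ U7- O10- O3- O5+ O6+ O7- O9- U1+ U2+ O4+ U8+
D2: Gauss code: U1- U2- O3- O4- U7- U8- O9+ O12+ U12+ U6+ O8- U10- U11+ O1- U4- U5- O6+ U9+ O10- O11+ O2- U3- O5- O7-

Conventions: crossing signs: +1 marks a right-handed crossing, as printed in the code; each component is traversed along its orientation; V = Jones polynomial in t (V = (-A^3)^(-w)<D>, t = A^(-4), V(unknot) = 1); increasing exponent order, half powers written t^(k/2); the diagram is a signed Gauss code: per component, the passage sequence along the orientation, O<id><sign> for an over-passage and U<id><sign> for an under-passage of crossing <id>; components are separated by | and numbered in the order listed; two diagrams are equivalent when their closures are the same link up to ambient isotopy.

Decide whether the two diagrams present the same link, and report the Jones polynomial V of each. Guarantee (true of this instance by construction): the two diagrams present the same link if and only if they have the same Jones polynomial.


same link: no
V(D1) = t + t^3 - t^4  [10 crossings, <D> = -A^-10 + A^-6 + A^2, w = +2]
V(D2) = -t^-7 + 2t^-6 - 2t^-5 + 2t^-4 - 2t^-3 + 2t^-2 - t^-1 + 1  [12 crossings, <D> = A^-12 - A^-8 + 2A^-4 - 2 + 2A^4 - 2A^8 + 2A^12 - A^16, w = -4]
insight: V(t) takes 2 values over 2 diagrams, fixing the grouping


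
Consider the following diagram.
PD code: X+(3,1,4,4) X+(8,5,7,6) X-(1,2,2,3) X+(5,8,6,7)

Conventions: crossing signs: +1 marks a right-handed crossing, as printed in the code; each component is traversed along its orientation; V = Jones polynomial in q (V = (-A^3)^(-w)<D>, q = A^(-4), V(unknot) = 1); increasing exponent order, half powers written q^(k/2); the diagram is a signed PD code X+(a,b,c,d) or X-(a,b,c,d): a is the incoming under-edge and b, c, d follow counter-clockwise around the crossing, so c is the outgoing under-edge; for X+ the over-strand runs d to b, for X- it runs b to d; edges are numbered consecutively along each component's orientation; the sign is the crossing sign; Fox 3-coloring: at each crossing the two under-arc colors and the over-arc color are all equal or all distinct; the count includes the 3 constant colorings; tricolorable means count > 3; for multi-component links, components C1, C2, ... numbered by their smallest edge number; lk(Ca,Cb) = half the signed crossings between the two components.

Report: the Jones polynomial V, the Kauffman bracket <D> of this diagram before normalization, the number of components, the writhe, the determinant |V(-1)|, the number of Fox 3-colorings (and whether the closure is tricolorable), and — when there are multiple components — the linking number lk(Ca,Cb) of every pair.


V(q) = 1 + q + q^2 + q^3
bracket: A^-6 + A^-2 + A^2 + A^6, w = +2
3 components, writhe +2, over 4 crossings
lk(C1,C2) = 0
linking number lk(C1,C3) = 0
lk(C2,C3): +1
det 0, colorings 9 of 3^4 — tricolorable
observation: |V(-1)| = 0: so tricolorable, since 3 divides 0


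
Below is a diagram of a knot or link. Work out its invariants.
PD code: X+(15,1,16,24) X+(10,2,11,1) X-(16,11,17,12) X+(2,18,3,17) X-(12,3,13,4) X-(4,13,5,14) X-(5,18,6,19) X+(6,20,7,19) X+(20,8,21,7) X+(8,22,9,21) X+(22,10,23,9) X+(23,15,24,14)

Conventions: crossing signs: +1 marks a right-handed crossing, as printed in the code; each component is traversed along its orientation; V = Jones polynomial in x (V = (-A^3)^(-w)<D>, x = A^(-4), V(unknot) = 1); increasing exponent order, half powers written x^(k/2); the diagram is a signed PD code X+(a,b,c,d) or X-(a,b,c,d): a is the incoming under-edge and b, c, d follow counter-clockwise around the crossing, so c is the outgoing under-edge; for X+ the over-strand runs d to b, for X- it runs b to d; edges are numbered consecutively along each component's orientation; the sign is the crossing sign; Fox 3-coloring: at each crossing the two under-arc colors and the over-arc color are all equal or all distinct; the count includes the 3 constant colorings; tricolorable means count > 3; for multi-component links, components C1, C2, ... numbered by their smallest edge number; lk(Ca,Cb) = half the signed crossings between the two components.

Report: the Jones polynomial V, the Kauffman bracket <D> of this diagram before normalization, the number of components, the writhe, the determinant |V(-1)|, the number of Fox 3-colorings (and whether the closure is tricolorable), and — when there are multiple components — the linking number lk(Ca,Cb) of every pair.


V = -1 + 3x - 4x^2 + 6x^3 - 5x^4 + 5x^5 - 4x^6 + 2x^7 - x^8
<D> = -A^-20 + 2A^-16 - 4A^-12 + 5A^-8 - 5A^-4 + 6 - 4A^4 + 3A^8 - A^12 (w = +4)
1 component over 12 crossings, w = +4
3 Fox colorings among 3^12, |V(-1)| = 31: not tricolorable
why: w = +4 (over 12 crossings) is diagram-only; (-A^3)^(-4) removes it from V
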